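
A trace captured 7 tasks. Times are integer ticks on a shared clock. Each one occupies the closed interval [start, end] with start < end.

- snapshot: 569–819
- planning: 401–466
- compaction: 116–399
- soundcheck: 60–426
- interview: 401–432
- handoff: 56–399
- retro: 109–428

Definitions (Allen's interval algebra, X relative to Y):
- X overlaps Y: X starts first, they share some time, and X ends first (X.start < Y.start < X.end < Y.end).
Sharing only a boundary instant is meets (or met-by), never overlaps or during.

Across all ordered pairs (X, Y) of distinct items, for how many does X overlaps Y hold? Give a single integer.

7

Checking all 42 ordered pairs for relation 'overlaps'; matching pairs in alphabetical order:
(handoff, retro): handoff overlaps retro ✓
(handoff, soundcheck): handoff overlaps soundcheck ✓
(retro, interview): retro overlaps interview ✓
(retro, planning): retro overlaps planning ✓
(soundcheck, interview): soundcheck overlaps interview ✓
(soundcheck, planning): soundcheck overlaps planning ✓
(soundcheck, retro): soundcheck overlaps retro ✓
Count: 7.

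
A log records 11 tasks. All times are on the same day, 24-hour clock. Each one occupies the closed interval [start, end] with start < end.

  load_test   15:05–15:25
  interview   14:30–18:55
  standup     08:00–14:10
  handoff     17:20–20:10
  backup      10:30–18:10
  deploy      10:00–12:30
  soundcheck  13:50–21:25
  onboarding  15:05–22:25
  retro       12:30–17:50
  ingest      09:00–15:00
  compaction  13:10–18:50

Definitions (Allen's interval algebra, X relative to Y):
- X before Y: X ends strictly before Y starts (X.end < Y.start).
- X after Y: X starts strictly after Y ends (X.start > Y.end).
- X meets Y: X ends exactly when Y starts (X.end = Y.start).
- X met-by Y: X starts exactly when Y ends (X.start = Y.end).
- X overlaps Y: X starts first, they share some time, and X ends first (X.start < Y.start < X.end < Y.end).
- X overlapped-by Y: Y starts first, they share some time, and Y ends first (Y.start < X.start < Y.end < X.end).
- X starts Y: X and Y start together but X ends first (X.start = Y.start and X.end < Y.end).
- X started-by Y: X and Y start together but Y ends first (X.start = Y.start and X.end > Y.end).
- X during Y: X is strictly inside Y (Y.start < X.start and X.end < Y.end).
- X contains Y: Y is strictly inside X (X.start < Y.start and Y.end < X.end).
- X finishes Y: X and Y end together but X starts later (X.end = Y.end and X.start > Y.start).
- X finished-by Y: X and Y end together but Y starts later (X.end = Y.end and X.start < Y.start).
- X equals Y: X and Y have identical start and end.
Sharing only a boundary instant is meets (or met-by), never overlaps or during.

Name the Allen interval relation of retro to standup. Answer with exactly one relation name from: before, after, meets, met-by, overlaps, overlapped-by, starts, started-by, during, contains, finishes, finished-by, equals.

overlapped-by

retro = [12:30, 17:50]; standup = [08:00, 14:10].
Compare endpoints: retro.start > standup.start, retro.start < standup.end, retro.end > standup.start, retro.end > standup.end.
That pattern is 'overlapped-by'.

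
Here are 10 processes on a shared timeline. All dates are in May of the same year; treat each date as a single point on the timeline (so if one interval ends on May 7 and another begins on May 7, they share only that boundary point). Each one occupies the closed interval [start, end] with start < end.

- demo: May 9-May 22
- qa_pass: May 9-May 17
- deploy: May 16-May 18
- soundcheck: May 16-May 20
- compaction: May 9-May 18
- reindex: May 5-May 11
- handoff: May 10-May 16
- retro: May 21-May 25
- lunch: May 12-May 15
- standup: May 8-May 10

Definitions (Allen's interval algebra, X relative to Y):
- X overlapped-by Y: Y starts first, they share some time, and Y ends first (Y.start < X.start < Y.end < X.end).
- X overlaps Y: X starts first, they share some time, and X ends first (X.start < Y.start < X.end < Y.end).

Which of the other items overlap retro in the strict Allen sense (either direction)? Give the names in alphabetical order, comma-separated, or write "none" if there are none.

Target retro = [May 21, May 25].
compaction [May 9, May 18] → before → no.
demo [May 9, May 22] → overlaps → yes.
deploy [May 16, May 18] → before → no.
handoff [May 10, May 16] → before → no.
lunch [May 12, May 15] → before → no.
qa_pass [May 9, May 17] → before → no.
reindex [May 5, May 11] → before → no.
soundcheck [May 16, May 20] → before → no.
standup [May 8, May 10] → before → no.
Result: demo.

demo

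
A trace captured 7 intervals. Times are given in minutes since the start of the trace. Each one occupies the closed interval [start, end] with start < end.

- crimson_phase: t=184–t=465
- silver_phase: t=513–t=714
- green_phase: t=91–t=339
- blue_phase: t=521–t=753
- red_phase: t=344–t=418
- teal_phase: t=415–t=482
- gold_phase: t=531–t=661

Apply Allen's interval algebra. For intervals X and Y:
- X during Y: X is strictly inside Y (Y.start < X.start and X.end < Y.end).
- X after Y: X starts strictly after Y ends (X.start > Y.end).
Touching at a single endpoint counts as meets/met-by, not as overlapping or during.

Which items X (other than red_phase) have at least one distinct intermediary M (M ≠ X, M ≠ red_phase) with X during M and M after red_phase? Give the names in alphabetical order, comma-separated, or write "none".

gold_phase

Target red_phase = [t=344, t=418].
Intermediaries M with M after red_phase: blue_phase, gold_phase, silver_phase.
Via blue_phase — items with X during blue_phase: gold_phase.
Via gold_phase — items with X during gold_phase: none.
Via silver_phase — items with X during silver_phase: gold_phase.
Union: gold_phase.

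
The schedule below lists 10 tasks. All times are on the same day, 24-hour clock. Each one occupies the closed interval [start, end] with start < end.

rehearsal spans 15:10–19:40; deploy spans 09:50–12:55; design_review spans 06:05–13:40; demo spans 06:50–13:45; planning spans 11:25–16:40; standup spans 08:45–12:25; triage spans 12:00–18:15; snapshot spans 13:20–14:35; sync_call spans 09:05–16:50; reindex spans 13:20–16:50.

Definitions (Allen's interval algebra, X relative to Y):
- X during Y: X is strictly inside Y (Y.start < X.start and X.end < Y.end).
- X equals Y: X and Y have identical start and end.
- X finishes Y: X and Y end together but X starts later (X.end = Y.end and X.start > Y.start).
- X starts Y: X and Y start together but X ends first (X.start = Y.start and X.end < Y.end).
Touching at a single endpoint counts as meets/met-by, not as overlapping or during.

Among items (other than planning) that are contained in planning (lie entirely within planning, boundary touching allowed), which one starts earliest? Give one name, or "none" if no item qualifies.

snapshot

Target planning = [11:25, 16:40].
demo [06:50, 13:45] → overlaps → excluded.
deploy [09:50, 12:55] → overlaps → excluded.
design_review [06:05, 13:40] → overlaps → excluded.
rehearsal [15:10, 19:40] → overlapped-by → excluded.
reindex [13:20, 16:50] → overlapped-by → excluded.
snapshot [13:20, 14:35] → during → candidate.
standup [08:45, 12:25] → overlaps → excluded.
sync_call [09:05, 16:50] → contains → excluded.
triage [12:00, 18:15] → overlapped-by → excluded.
Among candidates, earliest start is 13:20 → snapshot.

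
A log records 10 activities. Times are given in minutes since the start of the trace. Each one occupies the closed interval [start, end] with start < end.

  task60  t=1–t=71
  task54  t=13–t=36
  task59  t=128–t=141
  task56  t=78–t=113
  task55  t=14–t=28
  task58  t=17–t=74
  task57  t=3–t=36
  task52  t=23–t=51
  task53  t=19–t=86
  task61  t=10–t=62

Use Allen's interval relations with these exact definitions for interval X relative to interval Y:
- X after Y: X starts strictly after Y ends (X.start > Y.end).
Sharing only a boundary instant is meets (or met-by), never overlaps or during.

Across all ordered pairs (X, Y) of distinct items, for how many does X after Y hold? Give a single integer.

Checking all 90 ordered pairs for relation 'after'; matching pairs in alphabetical order:
(task56, task52): task56 after task52 ✓
(task56, task54): task56 after task54 ✓
(task56, task55): task56 after task55 ✓
(task56, task57): task56 after task57 ✓
(task56, task58): task56 after task58 ✓
(task56, task60): task56 after task60 ✓
(task56, task61): task56 after task61 ✓
(task59, task52): task59 after task52 ✓
(task59, task53): task59 after task53 ✓
(task59, task54): task59 after task54 ✓
(task59, task55): task59 after task55 ✓
(task59, task56): task59 after task56 ✓
(task59, task57): task59 after task57 ✓
(task59, task58): task59 after task58 ✓
(task59, task60): task59 after task60 ✓
(task59, task61): task59 after task61 ✓
Count: 16.

16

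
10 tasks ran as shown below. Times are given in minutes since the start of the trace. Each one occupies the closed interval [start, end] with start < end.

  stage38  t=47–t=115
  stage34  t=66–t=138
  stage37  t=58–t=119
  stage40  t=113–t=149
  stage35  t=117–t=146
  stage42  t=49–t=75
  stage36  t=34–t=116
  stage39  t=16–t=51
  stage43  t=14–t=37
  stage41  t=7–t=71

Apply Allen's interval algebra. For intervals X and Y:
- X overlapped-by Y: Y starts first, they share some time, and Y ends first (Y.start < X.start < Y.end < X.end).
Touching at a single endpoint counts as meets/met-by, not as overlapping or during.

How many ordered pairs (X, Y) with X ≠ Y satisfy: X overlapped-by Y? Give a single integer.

Checking all 90 ordered pairs for relation 'overlapped-by'; matching pairs in alphabetical order:
(stage34, stage36): stage34 overlapped-by stage36 ✓
(stage34, stage37): stage34 overlapped-by stage37 ✓
(stage34, stage38): stage34 overlapped-by stage38 ✓
(stage34, stage41): stage34 overlapped-by stage41 ✓
(stage34, stage42): stage34 overlapped-by stage42 ✓
(stage35, stage34): stage35 overlapped-by stage34 ✓
(stage35, stage37): stage35 overlapped-by stage37 ✓
(stage36, stage39): stage36 overlapped-by stage39 ✓
(stage36, stage41): stage36 overlapped-by stage41 ✓
(stage36, stage43): stage36 overlapped-by stage43 ✓
(stage37, stage36): stage37 overlapped-by stage36 ✓
(stage37, stage38): stage37 overlapped-by stage38 ✓
(stage37, stage41): stage37 overlapped-by stage41 ✓
(stage37, stage42): stage37 overlapped-by stage42 ✓
(stage38, stage39): stage38 overlapped-by stage39 ✓
(stage38, stage41): stage38 overlapped-by stage41 ✓
(stage39, stage43): stage39 overlapped-by stage43 ✓
(stage40, stage34): stage40 overlapped-by stage34 ✓
(stage40, stage36): stage40 overlapped-by stage36 ✓
(stage40, stage37): stage40 overlapped-by stage37 ✓
(stage40, stage38): stage40 overlapped-by stage38 ✓
(stage42, stage39): stage42 overlapped-by stage39 ✓
(stage42, stage41): stage42 overlapped-by stage41 ✓
Count: 23.

23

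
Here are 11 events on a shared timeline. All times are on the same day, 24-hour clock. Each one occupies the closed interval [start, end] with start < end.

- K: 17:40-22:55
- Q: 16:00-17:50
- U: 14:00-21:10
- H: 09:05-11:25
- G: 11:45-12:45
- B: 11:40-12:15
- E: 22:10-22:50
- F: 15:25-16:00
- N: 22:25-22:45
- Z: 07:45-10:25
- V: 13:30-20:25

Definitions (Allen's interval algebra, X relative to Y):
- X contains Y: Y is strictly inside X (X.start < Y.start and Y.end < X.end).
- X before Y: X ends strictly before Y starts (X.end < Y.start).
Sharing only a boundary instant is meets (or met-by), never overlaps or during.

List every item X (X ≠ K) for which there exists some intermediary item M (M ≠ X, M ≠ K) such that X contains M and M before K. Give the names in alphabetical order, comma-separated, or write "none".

U, V

Target K = [17:40, 22:55].
Intermediaries M with M before K: B, F, G, H, Z.
Via B — items with X contains B: none.
Via F — items with X contains F: U, V.
Via G — items with X contains G: none.
Via H — items with X contains H: none.
Via Z — items with X contains Z: none.
Union: U, V.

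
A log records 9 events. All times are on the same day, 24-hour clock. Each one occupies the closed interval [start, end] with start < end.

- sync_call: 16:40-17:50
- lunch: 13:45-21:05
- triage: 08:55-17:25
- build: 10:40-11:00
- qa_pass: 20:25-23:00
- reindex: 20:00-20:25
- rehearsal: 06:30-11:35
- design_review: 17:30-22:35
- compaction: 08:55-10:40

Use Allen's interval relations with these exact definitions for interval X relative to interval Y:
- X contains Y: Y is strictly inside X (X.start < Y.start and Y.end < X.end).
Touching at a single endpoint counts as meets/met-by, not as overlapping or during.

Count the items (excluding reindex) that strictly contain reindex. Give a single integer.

2

Target reindex = [20:00, 20:25].
build [10:40, 11:00] → before → no.
compaction [08:55, 10:40] → before → no.
design_review [17:30, 22:35] → contains → counts.
lunch [13:45, 21:05] → contains → counts.
qa_pass [20:25, 23:00] → met-by → no.
rehearsal [06:30, 11:35] → before → no.
sync_call [16:40, 17:50] → before → no.
triage [08:55, 17:25] → before → no.
Total: 2.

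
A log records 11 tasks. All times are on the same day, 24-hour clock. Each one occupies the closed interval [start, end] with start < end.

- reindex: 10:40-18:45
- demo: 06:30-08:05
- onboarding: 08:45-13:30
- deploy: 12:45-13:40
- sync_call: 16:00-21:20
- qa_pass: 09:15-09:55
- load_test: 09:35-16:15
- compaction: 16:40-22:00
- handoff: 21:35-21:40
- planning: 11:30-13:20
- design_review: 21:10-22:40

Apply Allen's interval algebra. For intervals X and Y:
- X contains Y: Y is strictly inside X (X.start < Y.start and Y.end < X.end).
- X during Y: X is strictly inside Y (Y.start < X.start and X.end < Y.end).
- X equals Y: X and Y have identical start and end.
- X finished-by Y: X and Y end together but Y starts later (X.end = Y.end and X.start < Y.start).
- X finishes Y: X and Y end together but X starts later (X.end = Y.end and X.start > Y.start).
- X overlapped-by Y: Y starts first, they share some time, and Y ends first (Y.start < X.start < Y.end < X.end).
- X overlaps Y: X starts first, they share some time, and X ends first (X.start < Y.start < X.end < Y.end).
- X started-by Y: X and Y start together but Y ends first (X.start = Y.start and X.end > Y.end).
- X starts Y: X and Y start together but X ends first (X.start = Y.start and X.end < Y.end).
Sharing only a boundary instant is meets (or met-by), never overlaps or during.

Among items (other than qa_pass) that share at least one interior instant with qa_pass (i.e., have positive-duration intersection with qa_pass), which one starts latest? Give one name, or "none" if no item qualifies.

load_test

Target qa_pass = [09:15, 09:55].
compaction [16:40, 22:00] → after → excluded.
demo [06:30, 08:05] → before → excluded.
deploy [12:45, 13:40] → after → excluded.
design_review [21:10, 22:40] → after → excluded.
handoff [21:35, 21:40] → after → excluded.
load_test [09:35, 16:15] → overlapped-by → candidate.
onboarding [08:45, 13:30] → contains → candidate.
planning [11:30, 13:20] → after → excluded.
reindex [10:40, 18:45] → after → excluded.
sync_call [16:00, 21:20] → after → excluded.
Among candidates, latest start is 09:35 → load_test.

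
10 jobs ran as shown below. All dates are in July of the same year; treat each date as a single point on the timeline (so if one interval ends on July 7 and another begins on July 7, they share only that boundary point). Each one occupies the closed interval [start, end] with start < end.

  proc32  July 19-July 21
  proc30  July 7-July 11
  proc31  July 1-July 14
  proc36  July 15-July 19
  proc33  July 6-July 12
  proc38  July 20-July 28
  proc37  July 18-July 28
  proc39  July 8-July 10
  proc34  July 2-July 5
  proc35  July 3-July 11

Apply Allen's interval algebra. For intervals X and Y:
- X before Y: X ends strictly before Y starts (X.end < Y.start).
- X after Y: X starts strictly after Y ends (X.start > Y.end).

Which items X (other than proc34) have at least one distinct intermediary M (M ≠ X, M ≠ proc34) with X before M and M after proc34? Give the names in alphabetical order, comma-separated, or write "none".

Target proc34 = [July 2, July 5].
Intermediaries M with M after proc34: proc30, proc32, proc33, proc36, proc37, proc38, proc39.
Via proc30 — items with X before proc30: none.
Via proc32 — items with X before proc32: proc30, proc31, proc33, proc35, proc39.
Via proc33 — items with X before proc33: none.
Via proc36 — items with X before proc36: proc30, proc31, proc33, proc35, proc39.
Via proc37 — items with X before proc37: proc30, proc31, proc33, proc35, proc39.
Via proc38 — items with X before proc38: proc30, proc31, proc33, proc35, proc36, proc39.
Via proc39 — items with X before proc39: none.
Union: proc30, proc31, proc33, proc35, proc36, proc39.

proc30, proc31, proc33, proc35, proc36, proc39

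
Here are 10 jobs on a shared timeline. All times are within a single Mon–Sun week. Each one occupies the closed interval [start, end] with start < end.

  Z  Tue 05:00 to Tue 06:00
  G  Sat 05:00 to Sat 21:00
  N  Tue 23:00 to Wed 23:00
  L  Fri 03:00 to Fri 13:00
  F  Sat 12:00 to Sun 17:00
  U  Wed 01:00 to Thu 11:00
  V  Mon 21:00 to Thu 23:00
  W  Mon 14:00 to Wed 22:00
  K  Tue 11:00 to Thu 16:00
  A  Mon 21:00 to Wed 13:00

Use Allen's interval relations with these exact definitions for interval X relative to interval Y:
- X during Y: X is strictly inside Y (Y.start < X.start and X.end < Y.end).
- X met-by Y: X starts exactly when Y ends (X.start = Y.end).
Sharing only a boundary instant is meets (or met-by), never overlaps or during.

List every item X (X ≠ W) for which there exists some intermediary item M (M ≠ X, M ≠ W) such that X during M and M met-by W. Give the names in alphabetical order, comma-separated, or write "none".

Target W = [Mon 14:00, Wed 22:00].
Intermediaries M with M met-by W: none.
Union: none.

none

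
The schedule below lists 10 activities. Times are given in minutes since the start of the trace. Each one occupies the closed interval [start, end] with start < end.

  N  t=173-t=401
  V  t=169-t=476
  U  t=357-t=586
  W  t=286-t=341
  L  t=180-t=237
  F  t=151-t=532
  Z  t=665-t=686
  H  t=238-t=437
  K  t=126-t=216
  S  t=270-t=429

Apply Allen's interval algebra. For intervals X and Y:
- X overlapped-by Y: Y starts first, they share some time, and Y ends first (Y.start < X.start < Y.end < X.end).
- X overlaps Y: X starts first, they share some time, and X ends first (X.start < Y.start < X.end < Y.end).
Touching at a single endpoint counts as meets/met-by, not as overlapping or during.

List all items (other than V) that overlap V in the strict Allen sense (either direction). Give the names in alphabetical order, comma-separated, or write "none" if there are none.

K, U

Target V = [t=169, t=476].
F [t=151, t=532] → contains → no.
H [t=238, t=437] → during → no.
K [t=126, t=216] → overlaps → yes.
L [t=180, t=237] → during → no.
N [t=173, t=401] → during → no.
S [t=270, t=429] → during → no.
U [t=357, t=586] → overlapped-by → yes.
W [t=286, t=341] → during → no.
Z [t=665, t=686] → after → no.
Result: K, U.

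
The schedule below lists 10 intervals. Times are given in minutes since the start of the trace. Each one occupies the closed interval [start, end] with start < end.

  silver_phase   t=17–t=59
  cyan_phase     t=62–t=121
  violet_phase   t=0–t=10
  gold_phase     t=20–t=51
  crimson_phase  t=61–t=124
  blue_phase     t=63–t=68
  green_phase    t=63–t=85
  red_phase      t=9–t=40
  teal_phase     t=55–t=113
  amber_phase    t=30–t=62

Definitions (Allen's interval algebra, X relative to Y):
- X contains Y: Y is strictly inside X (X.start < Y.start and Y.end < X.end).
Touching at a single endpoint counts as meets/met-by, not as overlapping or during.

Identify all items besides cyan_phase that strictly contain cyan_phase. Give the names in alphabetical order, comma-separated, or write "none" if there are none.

crimson_phase

Target cyan_phase = [t=62, t=121].
amber_phase [t=30, t=62] → meets → no.
blue_phase [t=63, t=68] → during → no.
crimson_phase [t=61, t=124] → contains → yes.
gold_phase [t=20, t=51] → before → no.
green_phase [t=63, t=85] → during → no.
red_phase [t=9, t=40] → before → no.
silver_phase [t=17, t=59] → before → no.
teal_phase [t=55, t=113] → overlaps → no.
violet_phase [t=0, t=10] → before → no.
Result: crimson_phase.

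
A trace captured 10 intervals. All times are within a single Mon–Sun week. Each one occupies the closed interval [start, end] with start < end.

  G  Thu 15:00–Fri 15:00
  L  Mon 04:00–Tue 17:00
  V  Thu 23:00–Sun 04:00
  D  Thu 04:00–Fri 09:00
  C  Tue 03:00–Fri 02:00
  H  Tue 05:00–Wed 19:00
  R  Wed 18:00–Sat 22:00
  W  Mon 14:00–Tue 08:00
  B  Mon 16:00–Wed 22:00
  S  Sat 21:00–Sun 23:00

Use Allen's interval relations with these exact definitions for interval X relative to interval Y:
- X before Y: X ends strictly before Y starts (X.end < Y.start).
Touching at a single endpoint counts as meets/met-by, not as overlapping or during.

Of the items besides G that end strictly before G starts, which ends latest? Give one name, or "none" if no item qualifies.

B

Target G = [Thu 15:00, Fri 15:00].
B [Mon 16:00, Wed 22:00] → before → candidate.
C [Tue 03:00, Fri 02:00] → overlaps → excluded.
D [Thu 04:00, Fri 09:00] → overlaps → excluded.
H [Tue 05:00, Wed 19:00] → before → candidate.
L [Mon 04:00, Tue 17:00] → before → candidate.
R [Wed 18:00, Sat 22:00] → contains → excluded.
S [Sat 21:00, Sun 23:00] → after → excluded.
V [Thu 23:00, Sun 04:00] → overlapped-by → excluded.
W [Mon 14:00, Tue 08:00] → before → candidate.
Among candidates, latest end is Wed 22:00 → B.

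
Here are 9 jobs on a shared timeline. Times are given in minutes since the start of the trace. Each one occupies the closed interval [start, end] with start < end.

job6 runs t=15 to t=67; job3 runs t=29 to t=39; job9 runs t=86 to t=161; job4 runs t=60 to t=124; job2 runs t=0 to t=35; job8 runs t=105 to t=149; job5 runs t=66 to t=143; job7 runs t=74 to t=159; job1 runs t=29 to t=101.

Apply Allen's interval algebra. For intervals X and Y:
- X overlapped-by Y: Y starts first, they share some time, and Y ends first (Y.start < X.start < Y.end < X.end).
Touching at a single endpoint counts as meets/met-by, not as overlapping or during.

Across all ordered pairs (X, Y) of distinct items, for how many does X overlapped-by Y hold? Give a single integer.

18

Checking all 72 ordered pairs for relation 'overlapped-by'; matching pairs in alphabetical order:
(job1, job2): job1 overlapped-by job2 ✓
(job1, job6): job1 overlapped-by job6 ✓
(job3, job2): job3 overlapped-by job2 ✓
(job4, job1): job4 overlapped-by job1 ✓
(job4, job6): job4 overlapped-by job6 ✓
(job5, job1): job5 overlapped-by job1 ✓
(job5, job4): job5 overlapped-by job4 ✓
(job5, job6): job5 overlapped-by job6 ✓
(job6, job2): job6 overlapped-by job2 ✓
(job7, job1): job7 overlapped-by job1 ✓
(job7, job4): job7 overlapped-by job4 ✓
(job7, job5): job7 overlapped-by job5 ✓
(job8, job4): job8 overlapped-by job4 ✓
(job8, job5): job8 overlapped-by job5 ✓
(job9, job1): job9 overlapped-by job1 ✓
(job9, job4): job9 overlapped-by job4 ✓
(job9, job5): job9 overlapped-by job5 ✓
(job9, job7): job9 overlapped-by job7 ✓
Count: 18.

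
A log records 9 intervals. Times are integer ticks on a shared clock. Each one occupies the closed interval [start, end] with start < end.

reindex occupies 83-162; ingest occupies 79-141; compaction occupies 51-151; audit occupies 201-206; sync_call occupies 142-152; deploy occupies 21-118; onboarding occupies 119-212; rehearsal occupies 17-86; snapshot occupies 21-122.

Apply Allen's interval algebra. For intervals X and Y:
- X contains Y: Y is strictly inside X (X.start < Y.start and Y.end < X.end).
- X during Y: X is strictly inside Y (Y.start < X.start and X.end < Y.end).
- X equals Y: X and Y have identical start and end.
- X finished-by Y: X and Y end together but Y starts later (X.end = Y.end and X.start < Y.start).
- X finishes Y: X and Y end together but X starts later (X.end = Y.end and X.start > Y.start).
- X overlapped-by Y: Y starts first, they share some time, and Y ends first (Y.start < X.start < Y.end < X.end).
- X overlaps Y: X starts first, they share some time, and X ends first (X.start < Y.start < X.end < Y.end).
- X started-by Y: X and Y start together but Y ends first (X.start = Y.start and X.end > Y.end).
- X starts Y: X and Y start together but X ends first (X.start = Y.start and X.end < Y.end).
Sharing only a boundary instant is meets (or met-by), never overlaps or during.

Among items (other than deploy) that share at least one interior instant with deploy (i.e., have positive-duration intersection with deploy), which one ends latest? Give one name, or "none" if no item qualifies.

Target deploy = [21, 118].
audit [201, 206] → after → excluded.
compaction [51, 151] → overlapped-by → candidate.
ingest [79, 141] → overlapped-by → candidate.
onboarding [119, 212] → after → excluded.
rehearsal [17, 86] → overlaps → candidate.
reindex [83, 162] → overlapped-by → candidate.
snapshot [21, 122] → started-by → candidate.
sync_call [142, 152] → after → excluded.
Among candidates, latest end is 162 → reindex.

reindex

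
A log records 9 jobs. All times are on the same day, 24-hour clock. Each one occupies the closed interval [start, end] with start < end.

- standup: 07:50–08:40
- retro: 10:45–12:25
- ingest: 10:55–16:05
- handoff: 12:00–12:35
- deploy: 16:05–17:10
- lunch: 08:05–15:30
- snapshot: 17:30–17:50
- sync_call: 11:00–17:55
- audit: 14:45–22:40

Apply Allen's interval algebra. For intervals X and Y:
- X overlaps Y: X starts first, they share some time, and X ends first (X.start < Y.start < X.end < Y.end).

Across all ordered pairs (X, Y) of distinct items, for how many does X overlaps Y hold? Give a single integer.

Checking all 72 ordered pairs for relation 'overlaps'; matching pairs in alphabetical order:
(ingest, audit): ingest overlaps audit ✓
(ingest, sync_call): ingest overlaps sync_call ✓
(lunch, audit): lunch overlaps audit ✓
(lunch, ingest): lunch overlaps ingest ✓
(lunch, sync_call): lunch overlaps sync_call ✓
(retro, handoff): retro overlaps handoff ✓
(retro, ingest): retro overlaps ingest ✓
(retro, sync_call): retro overlaps sync_call ✓
(standup, lunch): standup overlaps lunch ✓
(sync_call, audit): sync_call overlaps audit ✓
Count: 10.

10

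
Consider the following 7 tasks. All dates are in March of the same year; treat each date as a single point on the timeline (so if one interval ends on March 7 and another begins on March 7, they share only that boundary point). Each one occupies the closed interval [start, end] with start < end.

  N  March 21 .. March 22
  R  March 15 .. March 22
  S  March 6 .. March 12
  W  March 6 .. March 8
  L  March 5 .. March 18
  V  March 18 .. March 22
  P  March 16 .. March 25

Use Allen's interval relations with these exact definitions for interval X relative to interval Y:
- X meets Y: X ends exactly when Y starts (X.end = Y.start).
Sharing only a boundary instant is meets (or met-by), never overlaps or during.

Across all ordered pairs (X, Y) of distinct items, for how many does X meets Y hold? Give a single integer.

Checking all 42 ordered pairs for relation 'meets'; matching pairs in alphabetical order:
(L, V): L meets V ✓
Count: 1.

1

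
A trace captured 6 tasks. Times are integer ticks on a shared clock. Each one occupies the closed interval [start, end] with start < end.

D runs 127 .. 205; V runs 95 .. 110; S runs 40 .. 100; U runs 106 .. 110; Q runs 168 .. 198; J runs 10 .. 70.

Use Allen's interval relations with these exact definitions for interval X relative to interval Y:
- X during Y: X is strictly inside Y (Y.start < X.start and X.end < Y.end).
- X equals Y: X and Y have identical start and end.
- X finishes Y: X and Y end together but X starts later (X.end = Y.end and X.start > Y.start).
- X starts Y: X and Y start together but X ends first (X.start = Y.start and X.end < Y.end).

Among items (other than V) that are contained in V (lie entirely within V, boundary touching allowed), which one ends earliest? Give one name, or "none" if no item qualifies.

U

Target V = [95, 110].
D [127, 205] → after → excluded.
J [10, 70] → before → excluded.
Q [168, 198] → after → excluded.
S [40, 100] → overlaps → excluded.
U [106, 110] → finishes → candidate.
Among candidates, earliest end is 110 → U.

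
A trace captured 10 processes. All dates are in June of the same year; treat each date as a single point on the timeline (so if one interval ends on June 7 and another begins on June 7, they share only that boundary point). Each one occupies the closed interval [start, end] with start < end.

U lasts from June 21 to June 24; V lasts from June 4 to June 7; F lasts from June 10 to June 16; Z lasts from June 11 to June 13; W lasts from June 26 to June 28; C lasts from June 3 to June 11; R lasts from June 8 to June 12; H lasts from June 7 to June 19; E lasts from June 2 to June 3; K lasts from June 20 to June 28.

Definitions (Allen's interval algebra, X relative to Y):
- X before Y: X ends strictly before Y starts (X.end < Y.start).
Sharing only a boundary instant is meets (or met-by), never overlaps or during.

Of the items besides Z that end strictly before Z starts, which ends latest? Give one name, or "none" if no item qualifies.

Target Z = [June 11, June 13].
C [June 3, June 11] → meets → excluded.
E [June 2, June 3] → before → candidate.
F [June 10, June 16] → contains → excluded.
H [June 7, June 19] → contains → excluded.
K [June 20, June 28] → after → excluded.
R [June 8, June 12] → overlaps → excluded.
U [June 21, June 24] → after → excluded.
V [June 4, June 7] → before → candidate.
W [June 26, June 28] → after → excluded.
Among candidates, latest end is June 7 → V.

V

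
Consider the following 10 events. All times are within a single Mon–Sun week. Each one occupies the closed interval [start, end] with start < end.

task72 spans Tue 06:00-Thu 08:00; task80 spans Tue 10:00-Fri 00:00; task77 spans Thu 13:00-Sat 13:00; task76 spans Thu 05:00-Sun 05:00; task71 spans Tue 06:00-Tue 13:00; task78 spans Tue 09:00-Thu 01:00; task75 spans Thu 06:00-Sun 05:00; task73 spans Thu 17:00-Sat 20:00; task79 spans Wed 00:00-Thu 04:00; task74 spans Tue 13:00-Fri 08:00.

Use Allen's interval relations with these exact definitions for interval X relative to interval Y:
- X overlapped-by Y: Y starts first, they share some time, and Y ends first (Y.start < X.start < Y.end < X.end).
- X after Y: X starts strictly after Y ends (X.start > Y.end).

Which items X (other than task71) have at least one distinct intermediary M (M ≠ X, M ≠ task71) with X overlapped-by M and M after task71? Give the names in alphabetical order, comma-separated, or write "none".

task73

Target task71 = [Tue 06:00, Tue 13:00].
Intermediaries M with M after task71: task73, task75, task76, task77, task79.
Via task73 — items with X overlapped-by task73: none.
Via task75 — items with X overlapped-by task75: none.
Via task76 — items with X overlapped-by task76: none.
Via task77 — items with X overlapped-by task77: task73.
Via task79 — items with X overlapped-by task79: none.
Union: task73.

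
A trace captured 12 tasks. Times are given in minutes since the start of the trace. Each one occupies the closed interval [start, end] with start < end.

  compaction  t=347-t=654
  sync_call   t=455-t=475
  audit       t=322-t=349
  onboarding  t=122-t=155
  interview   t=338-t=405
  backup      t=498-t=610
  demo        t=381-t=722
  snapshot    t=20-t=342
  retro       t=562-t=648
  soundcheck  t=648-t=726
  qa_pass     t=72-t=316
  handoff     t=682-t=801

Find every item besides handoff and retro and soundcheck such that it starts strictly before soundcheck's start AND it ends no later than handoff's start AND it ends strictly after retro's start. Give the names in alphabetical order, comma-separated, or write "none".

Conditions: its start is strictly before soundcheck's start (X.start < t=648) AND its end is no later than handoff's start (X.end <= t=682) AND its end is strictly after retro's start (X.end > t=562).
audit: start t=322 < t=648? ✓; end t=349 <= t=682? ✓; end t=349 > t=562? ✗ → no.
backup: start t=498 < t=648? ✓; end t=610 <= t=682? ✓; end t=610 > t=562? ✓ → yes.
compaction: start t=347 < t=648? ✓; end t=654 <= t=682? ✓; end t=654 > t=562? ✓ → yes.
demo: start t=381 < t=648? ✓; end t=722 <= t=682? ✗; end t=722 > t=562? ✓ → no.
interview: start t=338 < t=648? ✓; end t=405 <= t=682? ✓; end t=405 > t=562? ✗ → no.
onboarding: start t=122 < t=648? ✓; end t=155 <= t=682? ✓; end t=155 > t=562? ✗ → no.
qa_pass: start t=72 < t=648? ✓; end t=316 <= t=682? ✓; end t=316 > t=562? ✗ → no.
snapshot: start t=20 < t=648? ✓; end t=342 <= t=682? ✓; end t=342 > t=562? ✗ → no.
sync_call: start t=455 < t=648? ✓; end t=475 <= t=682? ✓; end t=475 > t=562? ✗ → no.
Result: backup, compaction.

backup, compaction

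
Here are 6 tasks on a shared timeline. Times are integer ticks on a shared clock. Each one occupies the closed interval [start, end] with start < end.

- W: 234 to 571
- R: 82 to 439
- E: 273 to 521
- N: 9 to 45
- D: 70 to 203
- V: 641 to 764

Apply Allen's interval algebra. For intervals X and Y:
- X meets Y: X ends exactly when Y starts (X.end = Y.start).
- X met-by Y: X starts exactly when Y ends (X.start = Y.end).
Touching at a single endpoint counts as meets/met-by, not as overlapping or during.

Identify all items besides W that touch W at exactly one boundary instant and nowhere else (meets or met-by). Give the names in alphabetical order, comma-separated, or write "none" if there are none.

Target W = [234, 571].
D [70, 203] → before → no.
E [273, 521] → during → no.
N [9, 45] → before → no.
R [82, 439] → overlaps → no.
V [641, 764] → after → no.
Result: none.

none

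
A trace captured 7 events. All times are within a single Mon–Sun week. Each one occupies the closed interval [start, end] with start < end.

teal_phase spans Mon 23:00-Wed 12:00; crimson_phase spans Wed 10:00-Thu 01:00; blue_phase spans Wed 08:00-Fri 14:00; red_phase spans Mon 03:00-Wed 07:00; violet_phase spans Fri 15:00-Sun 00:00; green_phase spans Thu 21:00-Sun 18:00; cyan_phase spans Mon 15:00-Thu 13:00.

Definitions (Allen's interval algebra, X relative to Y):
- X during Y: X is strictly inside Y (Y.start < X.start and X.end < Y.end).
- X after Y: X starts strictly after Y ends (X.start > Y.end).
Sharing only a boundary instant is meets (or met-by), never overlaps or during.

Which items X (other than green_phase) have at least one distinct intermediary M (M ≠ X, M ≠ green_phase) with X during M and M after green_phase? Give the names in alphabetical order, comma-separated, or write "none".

none

Target green_phase = [Thu 21:00, Sun 18:00].
Intermediaries M with M after green_phase: none.
Union: none.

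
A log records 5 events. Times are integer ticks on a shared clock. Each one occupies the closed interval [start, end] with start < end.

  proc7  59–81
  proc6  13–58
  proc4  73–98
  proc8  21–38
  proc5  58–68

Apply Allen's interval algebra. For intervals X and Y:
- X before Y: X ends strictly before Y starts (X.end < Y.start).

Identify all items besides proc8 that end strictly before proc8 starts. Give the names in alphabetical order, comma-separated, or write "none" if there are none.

Target proc8 = [21, 38].
proc4 [73, 98] → after → no.
proc5 [58, 68] → after → no.
proc6 [13, 58] → contains → no.
proc7 [59, 81] → after → no.
Result: none.

none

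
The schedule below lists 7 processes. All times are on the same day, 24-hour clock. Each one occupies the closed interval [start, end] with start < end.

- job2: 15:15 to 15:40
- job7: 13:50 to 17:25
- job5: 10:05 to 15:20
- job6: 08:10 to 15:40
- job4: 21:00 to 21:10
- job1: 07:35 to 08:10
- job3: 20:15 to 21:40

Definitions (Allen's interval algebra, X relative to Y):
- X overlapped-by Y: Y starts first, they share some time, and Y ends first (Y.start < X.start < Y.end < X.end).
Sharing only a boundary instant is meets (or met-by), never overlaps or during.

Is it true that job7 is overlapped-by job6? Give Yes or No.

job7 = [13:50, 17:25], job6 = [08:10, 15:40].
Actual relation of job7 to job6: overlapped-by.
Asked whether 'overlapped-by' holds → Yes.

Yes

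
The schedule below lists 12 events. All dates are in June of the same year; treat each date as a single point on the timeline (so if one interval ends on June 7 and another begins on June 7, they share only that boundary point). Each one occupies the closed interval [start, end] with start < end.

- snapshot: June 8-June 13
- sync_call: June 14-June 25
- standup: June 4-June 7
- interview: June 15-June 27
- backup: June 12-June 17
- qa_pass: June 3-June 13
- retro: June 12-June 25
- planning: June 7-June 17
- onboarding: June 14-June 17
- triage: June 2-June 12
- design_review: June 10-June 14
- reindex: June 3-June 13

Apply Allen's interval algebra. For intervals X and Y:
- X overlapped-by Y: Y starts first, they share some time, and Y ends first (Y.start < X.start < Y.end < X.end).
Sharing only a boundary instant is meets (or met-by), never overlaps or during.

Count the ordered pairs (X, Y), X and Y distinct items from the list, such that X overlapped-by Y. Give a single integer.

Checking all 132 ordered pairs for relation 'overlapped-by'; matching pairs in alphabetical order:
(backup, design_review): backup overlapped-by design_review ✓
(backup, qa_pass): backup overlapped-by qa_pass ✓
(backup, reindex): backup overlapped-by reindex ✓
(backup, snapshot): backup overlapped-by snapshot ✓
(design_review, qa_pass): design_review overlapped-by qa_pass ✓
(design_review, reindex): design_review overlapped-by reindex ✓
(design_review, snapshot): design_review overlapped-by snapshot ✓
(design_review, triage): design_review overlapped-by triage ✓
(interview, backup): interview overlapped-by backup ✓
(interview, onboarding): interview overlapped-by onboarding ✓
(interview, planning): interview overlapped-by planning ✓
(interview, retro): interview overlapped-by retro ✓
(interview, sync_call): interview overlapped-by sync_call ✓
(planning, qa_pass): planning overlapped-by qa_pass ✓
(planning, reindex): planning overlapped-by reindex ✓
(planning, triage): planning overlapped-by triage ✓
(qa_pass, triage): qa_pass overlapped-by triage ✓
(reindex, triage): reindex overlapped-by triage ✓
(retro, design_review): retro overlapped-by design_review ✓
(retro, planning): retro overlapped-by planning ✓
(retro, qa_pass): retro overlapped-by qa_pass ✓
(retro, reindex): retro overlapped-by reindex ✓
(retro, snapshot): retro overlapped-by snapshot ✓
(snapshot, triage): snapshot overlapped-by triage ✓
... plus 2 further pairs not listed.
Count: 26.

26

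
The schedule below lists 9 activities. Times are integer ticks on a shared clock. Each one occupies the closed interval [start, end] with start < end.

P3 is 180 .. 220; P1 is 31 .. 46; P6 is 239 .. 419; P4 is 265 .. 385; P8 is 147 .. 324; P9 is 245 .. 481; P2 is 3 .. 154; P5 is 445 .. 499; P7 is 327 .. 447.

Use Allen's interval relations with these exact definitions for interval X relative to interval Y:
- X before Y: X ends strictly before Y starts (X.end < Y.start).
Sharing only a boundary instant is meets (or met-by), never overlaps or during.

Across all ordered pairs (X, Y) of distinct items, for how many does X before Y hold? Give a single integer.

Checking all 72 ordered pairs for relation 'before'; matching pairs in alphabetical order:
(P1, P3): P1 before P3 ✓
(P1, P4): P1 before P4 ✓
(P1, P5): P1 before P5 ✓
(P1, P6): P1 before P6 ✓
(P1, P7): P1 before P7 ✓
(P1, P8): P1 before P8 ✓
(P1, P9): P1 before P9 ✓
(P2, P3): P2 before P3 ✓
(P2, P4): P2 before P4 ✓
(P2, P5): P2 before P5 ✓
(P2, P6): P2 before P6 ✓
(P2, P7): P2 before P7 ✓
(P2, P9): P2 before P9 ✓
(P3, P4): P3 before P4 ✓
(P3, P5): P3 before P5 ✓
(P3, P6): P3 before P6 ✓
(P3, P7): P3 before P7 ✓
(P3, P9): P3 before P9 ✓
(P4, P5): P4 before P5 ✓
(P6, P5): P6 before P5 ✓
(P8, P5): P8 before P5 ✓
(P8, P7): P8 before P7 ✓
Count: 22.

22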